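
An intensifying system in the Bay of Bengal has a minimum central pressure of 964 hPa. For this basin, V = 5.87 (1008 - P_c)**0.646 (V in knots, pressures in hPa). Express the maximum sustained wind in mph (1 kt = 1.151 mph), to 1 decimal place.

ΔP = 1008 − 964 = 44 hPa.
V ≈ 5.87 × 44^0.646 = 5.87 × 11.526 ≈ 67.656 kt.
67.656 × 1.151 ≈ 77.87 mph → 77.9 mph.

77.9 mph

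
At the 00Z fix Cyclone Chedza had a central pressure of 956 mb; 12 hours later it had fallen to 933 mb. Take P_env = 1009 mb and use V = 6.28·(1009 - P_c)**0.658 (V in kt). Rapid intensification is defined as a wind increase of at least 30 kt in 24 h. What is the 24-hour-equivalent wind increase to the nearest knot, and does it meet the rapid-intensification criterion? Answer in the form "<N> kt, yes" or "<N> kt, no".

46 kt, yes

V₁: ΔP = 53, V ≈ 6.28 × 53^0.658 ≈ 85.61 kt.
V₂: ΔP = 76, V ≈ 6.28 × 76^0.658 ≈ 108.53 kt.
ΔV over 12 h = 22.92 kt → 24 h equivalent = 22.92 × 24/12 ≈ 45.84 kt.
46 kt ≥ 30 kt ⇒ rapid intensification.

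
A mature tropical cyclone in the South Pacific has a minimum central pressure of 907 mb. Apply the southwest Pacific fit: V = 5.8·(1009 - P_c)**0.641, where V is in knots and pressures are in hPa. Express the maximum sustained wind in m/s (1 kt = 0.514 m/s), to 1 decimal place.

ΔP = 1009 − 907 = 102 mb.
V ≈ 5.8 × 102^0.641 = 5.8 × 19.387 ≈ 112.445 kt.
112.445 × 0.514 ≈ 57.80 m/s → 57.8 m/s.

57.8 m/s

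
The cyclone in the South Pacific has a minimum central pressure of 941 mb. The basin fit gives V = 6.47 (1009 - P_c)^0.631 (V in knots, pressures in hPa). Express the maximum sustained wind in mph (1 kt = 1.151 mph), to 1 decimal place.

106.7 mph

ΔP = 1009 − 941 = 68 mb.
V ≈ 6.47 × 68^0.631 = 6.47 × 14.332 ≈ 92.729 kt.
92.729 × 1.151 ≈ 106.73 mph → 106.7 mph.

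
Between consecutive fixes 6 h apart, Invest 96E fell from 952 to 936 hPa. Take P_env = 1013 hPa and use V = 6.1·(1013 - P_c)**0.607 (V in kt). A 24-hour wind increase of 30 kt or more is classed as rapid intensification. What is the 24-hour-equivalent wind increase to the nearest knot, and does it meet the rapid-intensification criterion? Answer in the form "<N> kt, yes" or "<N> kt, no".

45 kt, yes

V₁: ΔP = 61, V ≈ 6.1 × 61^0.607 ≈ 73.96 kt.
V₂: ΔP = 77, V ≈ 6.1 × 77^0.607 ≈ 85.20 kt.
ΔV over 6 h = 11.24 kt → 24 h equivalent = 11.24 × 24/6 ≈ 44.96 kt.
45 kt ≥ 30 kt ⇒ rapid intensification.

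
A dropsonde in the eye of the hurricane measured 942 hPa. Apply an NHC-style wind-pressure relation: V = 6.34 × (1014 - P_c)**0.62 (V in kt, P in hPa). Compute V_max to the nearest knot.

ΔP = 1014 − 942 = 72 hPa.
72^0.62 ≈ 14.176.
V ≈ 6.34 × 14.176 ≈ 89.9 kt.

90 kt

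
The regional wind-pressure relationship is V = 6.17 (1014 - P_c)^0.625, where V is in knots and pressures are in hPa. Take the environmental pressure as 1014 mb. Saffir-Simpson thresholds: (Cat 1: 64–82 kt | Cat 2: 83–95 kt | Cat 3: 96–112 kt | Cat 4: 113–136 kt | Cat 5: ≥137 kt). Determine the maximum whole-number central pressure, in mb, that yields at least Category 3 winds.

Category 3 begins at V = 96 kt.
Required ΔP = (96/6.17)^(1/0.625) = 15.559^1.600 ≈ 80.76 mb.
P_c ≤ 1014 − 80.76 = 933.24, so the highest integer P_c is 933 mb.

933 mb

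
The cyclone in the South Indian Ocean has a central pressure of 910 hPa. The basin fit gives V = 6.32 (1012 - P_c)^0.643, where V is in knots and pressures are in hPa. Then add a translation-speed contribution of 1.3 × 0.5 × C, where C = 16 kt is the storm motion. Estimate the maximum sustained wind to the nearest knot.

ΔP = 1012 − 910 = 102 hPa.
102^0.643 ≈ 19.567.
V ≈ 6.32 × 19.567 ≈ 123.7 kt.
Translation term: 1.3 × 0.5 × 16 = 10.4 kt.
Corrected V ≈ 134.1 kt → 134 kt.

134 kt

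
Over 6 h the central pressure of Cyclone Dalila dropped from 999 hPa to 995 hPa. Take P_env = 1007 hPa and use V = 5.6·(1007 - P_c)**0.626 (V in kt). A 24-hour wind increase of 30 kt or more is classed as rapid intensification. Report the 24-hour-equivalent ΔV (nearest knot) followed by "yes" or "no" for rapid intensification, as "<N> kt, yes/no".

V₁: ΔP = 8, V ≈ 5.6 × 8^0.626 ≈ 20.58 kt.
V₂: ΔP = 12, V ≈ 5.6 × 12^0.626 ≈ 26.53 kt.
ΔV over 6 h = 5.95 kt → 24 h equivalent = 5.95 × 24/6 ≈ 23.80 kt.
24 kt < 30 kt ⇒ not rapid intensification.

24 kt, no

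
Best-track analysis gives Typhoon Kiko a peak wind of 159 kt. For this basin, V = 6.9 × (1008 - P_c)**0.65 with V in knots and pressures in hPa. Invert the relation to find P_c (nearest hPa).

883 hPa

ΔP = (V / 6.9)^(1/0.65) = (159/6.9)^1.538.
159/6.9 = 23.043; 23.043^1.538 ≈ 124.80 hPa.
P_c = 1008 − 124.80 = 883.20 ≈ 883 hPa.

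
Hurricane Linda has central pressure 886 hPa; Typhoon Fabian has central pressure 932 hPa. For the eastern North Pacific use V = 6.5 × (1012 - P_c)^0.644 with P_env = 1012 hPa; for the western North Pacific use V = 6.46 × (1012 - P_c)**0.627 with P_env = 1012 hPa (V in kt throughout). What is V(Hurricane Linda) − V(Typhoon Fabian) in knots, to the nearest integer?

Hurricane Linda: ΔP = 126; V ≈ 6.5 × 126^0.644 ≈ 146.40 kt.
Typhoon Fabian: ΔP = 80; V ≈ 6.46 × 80^0.627 ≈ 100.80 kt.
Difference ≈ 146.40 − 100.80 = 45.60 → 46 kt.

46 kt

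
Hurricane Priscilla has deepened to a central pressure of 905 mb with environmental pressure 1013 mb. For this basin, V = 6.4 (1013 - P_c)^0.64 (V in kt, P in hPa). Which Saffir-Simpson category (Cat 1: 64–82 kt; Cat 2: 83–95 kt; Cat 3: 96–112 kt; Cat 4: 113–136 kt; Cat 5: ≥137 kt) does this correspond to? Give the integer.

4

ΔP = 1013 − 905 = 108 mb.
V ≈ 6.4 × 108^0.64 = 6.4 × 20.02 ≈ 128 kt.
128 kt falls in the Category 4 band.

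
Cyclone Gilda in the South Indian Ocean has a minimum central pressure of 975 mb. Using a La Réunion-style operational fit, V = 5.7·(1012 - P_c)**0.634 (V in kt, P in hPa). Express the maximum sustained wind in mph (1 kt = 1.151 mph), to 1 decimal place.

64.7 mph

ΔP = 1012 − 975 = 37 mb.
V ≈ 5.7 × 37^0.634 = 5.7 × 9.868 ≈ 56.249 kt.
56.249 × 1.151 ≈ 64.74 mph → 64.7 mph.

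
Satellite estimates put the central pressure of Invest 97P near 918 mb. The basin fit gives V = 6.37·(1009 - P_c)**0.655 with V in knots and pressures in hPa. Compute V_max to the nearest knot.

ΔP = 1009 − 918 = 91 mb.
91^0.655 ≈ 19.194.
V ≈ 6.37 × 19.194 ≈ 122.3 kt.

122 kt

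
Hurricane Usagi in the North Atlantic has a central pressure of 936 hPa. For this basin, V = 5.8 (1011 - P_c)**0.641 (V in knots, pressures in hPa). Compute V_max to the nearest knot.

ΔP = 1011 − 936 = 75 hPa.
75^0.641 ≈ 15.919.
V ≈ 5.8 × 15.919 ≈ 92.3 kt.

92 kt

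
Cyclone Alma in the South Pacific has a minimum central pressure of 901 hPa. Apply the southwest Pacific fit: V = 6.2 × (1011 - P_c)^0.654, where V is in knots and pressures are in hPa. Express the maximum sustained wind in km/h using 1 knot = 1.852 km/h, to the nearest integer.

248 km/h

ΔP = 1011 − 901 = 110 hPa.
V ≈ 6.2 × 110^0.654 = 6.2 × 21.631 ≈ 134.110 kt.
134.110 × 1.852 ≈ 248.37 km/h → 248 km/h.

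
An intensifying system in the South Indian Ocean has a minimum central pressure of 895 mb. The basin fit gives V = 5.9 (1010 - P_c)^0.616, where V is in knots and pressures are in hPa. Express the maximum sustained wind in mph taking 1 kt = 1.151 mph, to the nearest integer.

ΔP = 1010 − 895 = 115 mb.
V ≈ 5.9 × 115^0.616 = 5.9 × 18.595 ≈ 109.709 kt.
109.709 × 1.151 ≈ 126.27 mph → 126 mph.

126 mph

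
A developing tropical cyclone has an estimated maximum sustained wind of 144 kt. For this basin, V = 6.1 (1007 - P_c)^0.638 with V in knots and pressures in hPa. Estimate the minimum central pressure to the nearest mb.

865 mb

ΔP = (V / 6.1)^(1/0.638) = (144/6.1)^1.567.
144/6.1 = 23.607; 23.607^1.567 ≈ 141.93 mb.
P_c = 1007 − 141.93 = 865.07 ≈ 865 mb.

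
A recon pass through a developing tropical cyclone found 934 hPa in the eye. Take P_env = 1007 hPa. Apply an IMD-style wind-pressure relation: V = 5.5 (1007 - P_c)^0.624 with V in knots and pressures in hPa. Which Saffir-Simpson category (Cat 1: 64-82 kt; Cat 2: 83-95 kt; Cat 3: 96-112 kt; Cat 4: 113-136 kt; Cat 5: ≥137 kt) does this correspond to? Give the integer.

1

ΔP = 1007 − 934 = 73 hPa.
V ≈ 5.5 × 73^0.624 = 5.5 × 14.54 ≈ 80 kt.
80 kt falls in the Category 1 band.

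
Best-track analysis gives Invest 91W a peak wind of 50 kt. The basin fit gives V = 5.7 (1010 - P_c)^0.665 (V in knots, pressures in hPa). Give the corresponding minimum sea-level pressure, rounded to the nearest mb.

984 mb

ΔP = (V / 5.7)^(1/0.665) = (50/5.7)^1.504.
50/5.7 = 8.772; 8.772^1.504 ≈ 26.19 mb.
P_c = 1010 − 26.19 = 983.81 ≈ 984 mb.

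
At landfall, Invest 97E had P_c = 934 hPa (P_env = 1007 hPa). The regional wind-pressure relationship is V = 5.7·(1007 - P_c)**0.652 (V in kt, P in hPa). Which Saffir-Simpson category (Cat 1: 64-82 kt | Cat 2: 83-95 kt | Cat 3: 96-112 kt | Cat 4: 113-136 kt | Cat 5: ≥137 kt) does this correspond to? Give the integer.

ΔP = 1007 − 934 = 73 hPa.
V ≈ 5.7 × 73^0.652 = 5.7 × 16.40 ≈ 93 kt.
93 kt falls in the Category 2 band.

2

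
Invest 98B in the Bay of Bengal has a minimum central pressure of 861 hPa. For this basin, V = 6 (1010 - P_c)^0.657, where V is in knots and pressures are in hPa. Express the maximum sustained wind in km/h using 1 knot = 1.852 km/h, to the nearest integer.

ΔP = 1010 − 861 = 149 hPa.
V ≈ 6 × 149^0.657 = 6 × 26.778 ≈ 160.670 kt.
160.670 × 1.852 ≈ 297.56 km/h → 298 km/h.

298 km/h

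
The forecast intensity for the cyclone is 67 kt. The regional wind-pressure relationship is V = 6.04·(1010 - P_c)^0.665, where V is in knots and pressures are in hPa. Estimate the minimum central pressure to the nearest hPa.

ΔP = (V / 6.04)^(1/0.665) = (67/6.04)^1.504.
67/6.04 = 11.093; 11.093^1.504 ≈ 37.28 hPa.
P_c = 1010 − 37.28 = 972.72 ≈ 973 hPa.

973 hPa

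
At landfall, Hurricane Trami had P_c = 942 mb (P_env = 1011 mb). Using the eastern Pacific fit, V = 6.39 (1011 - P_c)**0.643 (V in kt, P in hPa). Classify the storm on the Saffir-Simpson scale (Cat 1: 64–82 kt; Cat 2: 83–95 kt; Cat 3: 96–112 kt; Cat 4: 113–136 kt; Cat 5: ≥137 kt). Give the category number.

ΔP = 1011 − 942 = 69 mb.
V ≈ 6.39 × 69^0.643 = 6.39 × 15.22 ≈ 97 kt.
97 kt falls in the Category 3 band.

3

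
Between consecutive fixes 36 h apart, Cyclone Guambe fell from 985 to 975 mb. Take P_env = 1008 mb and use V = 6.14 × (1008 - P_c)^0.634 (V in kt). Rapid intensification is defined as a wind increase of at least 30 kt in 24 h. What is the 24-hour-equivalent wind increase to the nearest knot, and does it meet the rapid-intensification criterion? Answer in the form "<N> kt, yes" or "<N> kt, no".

V₁: ΔP = 23, V ≈ 6.14 × 23^0.634 ≈ 44.82 kt.
V₂: ΔP = 33, V ≈ 6.14 × 33^0.634 ≈ 56.35 kt.
ΔV over 36 h = 11.53 kt → 24 h equivalent = 11.53 × 24/36 ≈ 7.69 kt.
8 kt < 30 kt ⇒ not rapid intensification.

8 kt, no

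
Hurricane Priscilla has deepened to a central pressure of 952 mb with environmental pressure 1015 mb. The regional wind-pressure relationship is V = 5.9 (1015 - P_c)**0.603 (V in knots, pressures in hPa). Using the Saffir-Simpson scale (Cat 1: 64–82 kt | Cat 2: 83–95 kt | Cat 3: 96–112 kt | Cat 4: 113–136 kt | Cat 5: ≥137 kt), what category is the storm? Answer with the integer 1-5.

ΔP = 1015 − 952 = 63 mb.
V ≈ 5.9 × 63^0.603 = 5.9 × 12.16 ≈ 72 kt.
72 kt falls in the Category 1 band.

1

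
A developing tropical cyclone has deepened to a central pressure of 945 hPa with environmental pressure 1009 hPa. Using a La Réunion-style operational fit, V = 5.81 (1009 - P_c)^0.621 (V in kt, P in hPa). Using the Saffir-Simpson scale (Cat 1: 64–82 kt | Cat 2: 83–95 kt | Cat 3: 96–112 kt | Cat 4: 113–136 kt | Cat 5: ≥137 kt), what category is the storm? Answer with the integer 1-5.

ΔP = 1009 − 945 = 64 hPa.
V ≈ 5.81 × 64^0.621 = 5.81 × 13.23 ≈ 77 kt.
77 kt falls in the Category 1 band.

1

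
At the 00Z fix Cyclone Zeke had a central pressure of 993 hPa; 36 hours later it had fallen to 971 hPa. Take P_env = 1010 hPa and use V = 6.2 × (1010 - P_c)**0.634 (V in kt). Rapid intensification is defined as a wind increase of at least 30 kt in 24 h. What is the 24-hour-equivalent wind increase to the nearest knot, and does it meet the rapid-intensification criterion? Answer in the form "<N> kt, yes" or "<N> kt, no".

17 kt, no

V₁: ΔP = 17, V ≈ 6.2 × 17^0.634 ≈ 37.37 kt.
V₂: ΔP = 39, V ≈ 6.2 × 39^0.634 ≈ 63.26 kt.
ΔV over 36 h = 25.89 kt → 24 h equivalent = 25.89 × 24/36 ≈ 17.26 kt.
17 kt < 30 kt ⇒ not rapid intensification.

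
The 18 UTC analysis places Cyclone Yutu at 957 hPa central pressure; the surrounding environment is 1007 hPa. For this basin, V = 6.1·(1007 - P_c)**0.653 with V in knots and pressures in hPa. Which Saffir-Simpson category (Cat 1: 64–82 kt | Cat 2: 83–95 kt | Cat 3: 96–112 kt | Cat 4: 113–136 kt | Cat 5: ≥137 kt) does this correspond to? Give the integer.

1

ΔP = 1007 − 957 = 50 hPa.
V ≈ 6.1 × 50^0.653 = 6.1 × 12.87 ≈ 78 kt.
78 kt falls in the Category 1 band.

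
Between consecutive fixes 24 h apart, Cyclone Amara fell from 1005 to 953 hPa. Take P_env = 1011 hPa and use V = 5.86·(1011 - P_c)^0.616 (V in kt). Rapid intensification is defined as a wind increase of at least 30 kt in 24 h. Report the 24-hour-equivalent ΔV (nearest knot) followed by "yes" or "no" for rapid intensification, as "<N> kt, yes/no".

54 kt, yes

V₁: ΔP = 6, V ≈ 5.86 × 6^0.616 ≈ 17.67 kt.
V₂: ΔP = 58, V ≈ 5.86 × 58^0.616 ≈ 71.48 kt.
ΔV over 24 h = 53.81 kt → 24 h equivalent = 53.81 × 24/24 ≈ 53.81 kt.
54 kt ≥ 30 kt ⇒ rapid intensification.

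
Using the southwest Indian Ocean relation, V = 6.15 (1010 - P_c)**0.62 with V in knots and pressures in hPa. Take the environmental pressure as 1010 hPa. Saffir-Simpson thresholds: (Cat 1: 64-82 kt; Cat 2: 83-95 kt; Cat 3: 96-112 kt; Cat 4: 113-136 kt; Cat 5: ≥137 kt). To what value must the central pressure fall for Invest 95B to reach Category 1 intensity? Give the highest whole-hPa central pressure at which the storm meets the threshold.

Category 1 begins at V = 64 kt.
Required ΔP = (64/6.15)^(1/0.62) = 10.407^1.613 ≈ 43.73 hPa.
P_c ≤ 1010 − 43.73 = 966.27, so the highest integer P_c is 966 hPa.

966 hPa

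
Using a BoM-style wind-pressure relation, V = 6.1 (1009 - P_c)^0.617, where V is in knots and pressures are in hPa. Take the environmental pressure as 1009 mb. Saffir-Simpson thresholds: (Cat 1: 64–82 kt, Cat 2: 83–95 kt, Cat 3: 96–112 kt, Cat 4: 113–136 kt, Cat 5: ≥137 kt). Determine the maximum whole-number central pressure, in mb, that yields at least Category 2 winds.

940 mb

Category 2 begins at V = 83 kt.
Required ΔP = (83/6.1)^(1/0.617) = 13.607^1.621 ≈ 68.79 mb.
P_c ≤ 1009 − 68.79 = 940.21, so the highest integer P_c is 940 mb.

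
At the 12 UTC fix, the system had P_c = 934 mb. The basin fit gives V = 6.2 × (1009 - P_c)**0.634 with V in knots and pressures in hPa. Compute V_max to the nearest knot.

96 kt

ΔP = 1009 − 934 = 75 mb.
75^0.634 ≈ 15.445.
V ≈ 6.2 × 15.445 ≈ 95.8 kt.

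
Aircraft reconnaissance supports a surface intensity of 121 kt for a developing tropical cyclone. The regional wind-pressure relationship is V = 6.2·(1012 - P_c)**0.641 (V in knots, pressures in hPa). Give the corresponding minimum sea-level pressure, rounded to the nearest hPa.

ΔP = (V / 6.2)^(1/0.641) = (121/6.2)^1.560.
121/6.2 = 19.516; 19.516^1.560 ≈ 103.06 hPa.
P_c = 1012 − 103.06 = 908.94 ≈ 909 hPa.

909 hPa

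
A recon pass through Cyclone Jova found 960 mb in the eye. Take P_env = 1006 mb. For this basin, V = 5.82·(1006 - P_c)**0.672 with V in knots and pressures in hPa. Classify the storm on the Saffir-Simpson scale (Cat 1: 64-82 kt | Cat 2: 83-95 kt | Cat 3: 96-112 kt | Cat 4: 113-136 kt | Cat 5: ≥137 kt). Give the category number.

ΔP = 1006 − 960 = 46 mb.
V ≈ 5.82 × 46^0.672 = 5.82 × 13.10 ≈ 76 kt.
76 kt falls in the Category 1 band.

1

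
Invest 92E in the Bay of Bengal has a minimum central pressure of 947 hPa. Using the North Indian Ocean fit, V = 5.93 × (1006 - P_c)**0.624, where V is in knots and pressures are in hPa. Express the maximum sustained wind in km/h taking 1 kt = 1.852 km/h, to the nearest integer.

140 km/h

ΔP = 1006 − 947 = 59 hPa.
V ≈ 5.93 × 59^0.624 = 5.93 × 12.735 ≈ 75.521 kt.
75.521 × 1.852 ≈ 139.86 km/h → 140 km/h.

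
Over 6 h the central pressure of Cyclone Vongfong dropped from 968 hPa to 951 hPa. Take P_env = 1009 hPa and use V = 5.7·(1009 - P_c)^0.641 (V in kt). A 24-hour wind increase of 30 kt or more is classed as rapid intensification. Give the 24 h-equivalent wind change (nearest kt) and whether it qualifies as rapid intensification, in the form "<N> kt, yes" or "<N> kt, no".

V₁: ΔP = 41, V ≈ 5.7 × 41^0.641 ≈ 61.61 kt.
V₂: ΔP = 58, V ≈ 5.7 × 58^0.641 ≈ 76.95 kt.
ΔV over 6 h = 15.34 kt → 24 h equivalent = 15.34 × 24/6 ≈ 61.36 kt.
61 kt ≥ 30 kt ⇒ rapid intensification.

61 kt, yes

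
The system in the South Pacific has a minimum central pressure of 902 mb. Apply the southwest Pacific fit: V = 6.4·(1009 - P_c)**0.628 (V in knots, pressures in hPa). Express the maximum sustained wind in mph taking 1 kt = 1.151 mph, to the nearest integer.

ΔP = 1009 − 902 = 107 mb.
V ≈ 6.4 × 107^0.628 = 6.4 × 18.813 ≈ 120.402 kt.
120.402 × 1.151 ≈ 138.58 mph → 139 mph.

139 mph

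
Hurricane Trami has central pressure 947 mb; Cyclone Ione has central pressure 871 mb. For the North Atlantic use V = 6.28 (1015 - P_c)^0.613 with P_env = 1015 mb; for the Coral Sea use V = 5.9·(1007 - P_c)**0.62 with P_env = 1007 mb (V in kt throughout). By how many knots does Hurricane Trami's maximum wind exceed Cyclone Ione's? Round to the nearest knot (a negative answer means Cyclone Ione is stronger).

-41 kt

Hurricane Trami: ΔP = 68; V ≈ 6.28 × 68^0.613 ≈ 83.42 kt.
Cyclone Ione: ΔP = 136; V ≈ 5.9 × 136^0.62 ≈ 124.06 kt.
Difference ≈ 83.42 − 124.06 = -40.64 → -41 kt.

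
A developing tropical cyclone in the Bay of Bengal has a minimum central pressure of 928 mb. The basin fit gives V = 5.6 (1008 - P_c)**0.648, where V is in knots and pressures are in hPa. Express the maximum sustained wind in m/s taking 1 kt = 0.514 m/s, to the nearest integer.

49 m/s

ΔP = 1008 − 928 = 80 mb.
V ≈ 5.6 × 80^0.648 = 5.6 × 17.108 ≈ 95.805 kt.
95.805 × 0.514 ≈ 49.24 m/s → 49 m/s.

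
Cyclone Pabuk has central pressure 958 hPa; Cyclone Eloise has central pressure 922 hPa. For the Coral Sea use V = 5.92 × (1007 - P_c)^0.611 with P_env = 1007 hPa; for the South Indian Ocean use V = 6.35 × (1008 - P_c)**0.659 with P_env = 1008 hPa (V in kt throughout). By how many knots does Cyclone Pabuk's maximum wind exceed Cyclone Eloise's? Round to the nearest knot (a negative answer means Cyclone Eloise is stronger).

-56 kt

Cyclone Pabuk: ΔP = 49; V ≈ 5.92 × 49^0.611 ≈ 63.83 kt.
Cyclone Eloise: ΔP = 86; V ≈ 6.35 × 86^0.659 ≈ 119.57 kt.
Difference ≈ 63.83 − 119.57 = -55.74 → -56 kt.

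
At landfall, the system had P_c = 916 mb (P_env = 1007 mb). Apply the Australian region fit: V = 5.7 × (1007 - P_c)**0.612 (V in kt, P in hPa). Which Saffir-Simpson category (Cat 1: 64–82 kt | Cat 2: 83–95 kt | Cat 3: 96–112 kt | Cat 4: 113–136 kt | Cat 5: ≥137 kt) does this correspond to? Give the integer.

ΔP = 1007 − 916 = 91 mb.
V ≈ 5.7 × 91^0.612 = 5.7 × 15.81 ≈ 90 kt.
90 kt falls in the Category 2 band.

2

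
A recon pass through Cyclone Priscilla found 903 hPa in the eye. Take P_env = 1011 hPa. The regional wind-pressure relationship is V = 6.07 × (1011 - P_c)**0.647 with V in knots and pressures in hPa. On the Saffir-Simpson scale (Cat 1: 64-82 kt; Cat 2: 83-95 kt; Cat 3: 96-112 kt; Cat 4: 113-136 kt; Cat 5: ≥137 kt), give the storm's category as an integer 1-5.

4

ΔP = 1011 − 903 = 108 hPa.
V ≈ 6.07 × 108^0.647 = 6.07 × 20.68 ≈ 126 kt.
126 kt falls in the Category 4 band.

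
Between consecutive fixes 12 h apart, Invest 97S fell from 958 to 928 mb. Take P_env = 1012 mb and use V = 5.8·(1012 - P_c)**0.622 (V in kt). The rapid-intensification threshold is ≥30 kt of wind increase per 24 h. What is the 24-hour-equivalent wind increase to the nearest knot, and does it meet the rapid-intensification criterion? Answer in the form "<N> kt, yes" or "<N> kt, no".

44 kt, yes

V₁: ΔP = 54, V ≈ 5.8 × 54^0.622 ≈ 69.34 kt.
V₂: ΔP = 84, V ≈ 5.8 × 84^0.622 ≈ 91.27 kt.
ΔV over 12 h = 21.93 kt → 24 h equivalent = 21.93 × 24/12 ≈ 43.86 kt.
44 kt ≥ 30 kt ⇒ rapid intensification.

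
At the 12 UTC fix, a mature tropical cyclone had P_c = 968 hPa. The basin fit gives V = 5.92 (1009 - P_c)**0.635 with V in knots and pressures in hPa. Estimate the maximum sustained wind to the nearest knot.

63 kt

ΔP = 1009 − 968 = 41 hPa.
41^0.635 ≈ 10.571.
V ≈ 5.92 × 10.571 ≈ 62.6 kt.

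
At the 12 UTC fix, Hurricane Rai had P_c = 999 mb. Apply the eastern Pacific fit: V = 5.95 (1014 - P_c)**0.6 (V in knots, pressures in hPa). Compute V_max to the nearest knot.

ΔP = 1014 − 999 = 15 mb.
15^0.6 ≈ 5.078.
V ≈ 5.95 × 5.078 ≈ 30.2 kt.

30 kt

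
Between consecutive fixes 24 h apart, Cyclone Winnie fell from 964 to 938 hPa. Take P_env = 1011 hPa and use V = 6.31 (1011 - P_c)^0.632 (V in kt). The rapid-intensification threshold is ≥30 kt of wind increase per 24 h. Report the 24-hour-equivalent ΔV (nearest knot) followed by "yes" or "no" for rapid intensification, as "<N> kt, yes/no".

23 kt, no

V₁: ΔP = 47, V ≈ 6.31 × 47^0.632 ≈ 71.91 kt.
V₂: ΔP = 73, V ≈ 6.31 × 73^0.632 ≈ 94.98 kt.
ΔV over 24 h = 23.07 kt → 24 h equivalent = 23.07 × 24/24 ≈ 23.07 kt.
23 kt < 30 kt ⇒ not rapid intensification.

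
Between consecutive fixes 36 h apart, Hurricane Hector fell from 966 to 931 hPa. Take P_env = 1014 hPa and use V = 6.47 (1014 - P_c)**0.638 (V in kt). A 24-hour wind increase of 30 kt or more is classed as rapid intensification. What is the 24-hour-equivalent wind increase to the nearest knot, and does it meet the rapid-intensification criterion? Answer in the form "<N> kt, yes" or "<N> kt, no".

21 kt, no

V₁: ΔP = 48, V ≈ 6.47 × 48^0.638 ≈ 76.48 kt.
V₂: ΔP = 83, V ≈ 6.47 × 83^0.638 ≈ 108.46 kt.
ΔV over 36 h = 31.98 kt → 24 h equivalent = 31.98 × 24/36 ≈ 21.32 kt.
21 kt < 30 kt ⇒ not rapid intensification.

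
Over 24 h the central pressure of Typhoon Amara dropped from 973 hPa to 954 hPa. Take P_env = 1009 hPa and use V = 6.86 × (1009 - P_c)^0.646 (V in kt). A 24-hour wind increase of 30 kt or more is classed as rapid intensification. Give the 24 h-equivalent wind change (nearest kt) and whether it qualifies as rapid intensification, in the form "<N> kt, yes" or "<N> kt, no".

V₁: ΔP = 36, V ≈ 6.86 × 36^0.646 ≈ 69.45 kt.
V₂: ΔP = 55, V ≈ 6.86 × 55^0.646 ≈ 91.33 kt.
ΔV over 24 h = 21.88 kt → 24 h equivalent = 21.88 × 24/24 ≈ 21.88 kt.
22 kt < 30 kt ⇒ not rapid intensification.

22 kt, no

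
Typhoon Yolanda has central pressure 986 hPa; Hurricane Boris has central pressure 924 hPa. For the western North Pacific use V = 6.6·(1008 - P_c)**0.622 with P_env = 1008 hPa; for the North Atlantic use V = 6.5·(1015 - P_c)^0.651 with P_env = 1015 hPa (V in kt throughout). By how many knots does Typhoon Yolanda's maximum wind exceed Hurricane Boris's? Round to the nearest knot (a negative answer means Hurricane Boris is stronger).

Typhoon Yolanda: ΔP = 22; V ≈ 6.6 × 22^0.622 ≈ 45.14 kt.
Hurricane Boris: ΔP = 91; V ≈ 6.5 × 91^0.651 ≈ 122.53 kt.
Difference ≈ 45.14 − 122.53 = -77.39 → -77 kt.

-77 kt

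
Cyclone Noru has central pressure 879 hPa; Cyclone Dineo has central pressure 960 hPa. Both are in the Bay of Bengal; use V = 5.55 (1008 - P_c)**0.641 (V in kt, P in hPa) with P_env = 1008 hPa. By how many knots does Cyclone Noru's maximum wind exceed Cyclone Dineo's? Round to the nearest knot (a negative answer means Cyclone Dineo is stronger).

Cyclone Noru: ΔP = 129; V ≈ 5.55 × 129^0.641 ≈ 125.08 kt.
Cyclone Dineo: ΔP = 48; V ≈ 5.55 × 48^0.641 ≈ 66.37 kt.
Difference ≈ 125.08 − 66.37 = 58.71 → 59 kt.

59 kt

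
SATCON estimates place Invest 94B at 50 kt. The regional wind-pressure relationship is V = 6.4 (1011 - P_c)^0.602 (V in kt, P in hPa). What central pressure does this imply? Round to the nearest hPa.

ΔP = (V / 6.4)^(1/0.602) = (50/6.4)^1.661.
50/6.4 = 7.812; 7.812^1.661 ≈ 30.41 hPa.
P_c = 1011 − 30.41 = 980.59 ≈ 981 hPa.

981 hPa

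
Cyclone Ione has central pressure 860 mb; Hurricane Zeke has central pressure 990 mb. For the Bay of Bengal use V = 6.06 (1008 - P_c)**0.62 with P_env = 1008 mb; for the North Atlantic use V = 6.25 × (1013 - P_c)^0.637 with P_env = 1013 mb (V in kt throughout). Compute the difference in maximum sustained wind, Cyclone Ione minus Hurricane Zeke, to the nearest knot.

Cyclone Ione: ΔP = 148; V ≈ 6.06 × 148^0.62 ≈ 134.29 kt.
Hurricane Zeke: ΔP = 23; V ≈ 6.25 × 23^0.637 ≈ 46.06 kt.
Difference ≈ 134.29 − 46.06 = 88.23 → 88 kt.

88 kt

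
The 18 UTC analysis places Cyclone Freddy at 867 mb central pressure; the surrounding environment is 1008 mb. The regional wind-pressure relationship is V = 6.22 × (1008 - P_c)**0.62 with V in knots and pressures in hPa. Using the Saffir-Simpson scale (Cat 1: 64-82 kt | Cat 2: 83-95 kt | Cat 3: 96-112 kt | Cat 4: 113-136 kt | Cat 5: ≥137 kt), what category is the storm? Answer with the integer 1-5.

ΔP = 1008 − 867 = 141 mb.
V ≈ 6.22 × 141^0.62 = 6.22 × 21.50 ≈ 134 kt.
134 kt falls in the Category 4 band.

4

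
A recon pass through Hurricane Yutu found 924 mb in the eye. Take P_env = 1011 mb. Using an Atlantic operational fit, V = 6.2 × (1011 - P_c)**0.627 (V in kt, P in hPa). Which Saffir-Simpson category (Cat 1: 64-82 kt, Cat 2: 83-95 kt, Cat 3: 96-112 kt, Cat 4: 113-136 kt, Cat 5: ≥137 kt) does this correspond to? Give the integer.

ΔP = 1011 − 924 = 87 mb.
V ≈ 6.2 × 87^0.627 = 6.2 × 16.45 ≈ 102 kt.
102 kt falls in the Category 3 band.

3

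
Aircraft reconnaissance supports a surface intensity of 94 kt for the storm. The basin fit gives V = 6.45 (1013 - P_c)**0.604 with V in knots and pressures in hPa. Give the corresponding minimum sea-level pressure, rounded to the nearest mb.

ΔP = (V / 6.45)^(1/0.604) = (94/6.45)^1.656.
94/6.45 = 14.574; 14.574^1.656 ≈ 84.42 mb.
P_c = 1013 − 84.42 = 928.58 ≈ 929 mb.

929 mb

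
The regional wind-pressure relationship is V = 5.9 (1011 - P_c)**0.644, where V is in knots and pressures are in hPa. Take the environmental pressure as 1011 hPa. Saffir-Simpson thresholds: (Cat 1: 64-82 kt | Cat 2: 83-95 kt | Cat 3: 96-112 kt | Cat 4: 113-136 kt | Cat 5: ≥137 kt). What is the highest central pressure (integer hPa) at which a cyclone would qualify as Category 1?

Category 1 begins at V = 64 kt.
Required ΔP = (64/5.9)^(1/0.644) = 10.847^1.553 ≈ 40.52 hPa.
P_c ≤ 1011 − 40.52 = 970.48, so the highest integer P_c is 970 hPa.

970 hPa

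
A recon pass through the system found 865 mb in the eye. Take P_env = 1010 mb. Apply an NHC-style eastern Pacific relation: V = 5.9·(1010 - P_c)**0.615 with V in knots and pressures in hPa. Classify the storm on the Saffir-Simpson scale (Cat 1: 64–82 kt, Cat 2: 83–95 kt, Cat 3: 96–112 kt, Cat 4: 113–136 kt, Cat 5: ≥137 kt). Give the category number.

4

ΔP = 1010 − 865 = 145 mb.
V ≈ 5.9 × 145^0.615 = 5.9 × 21.34 ≈ 126 kt.
126 kt falls in the Category 4 band.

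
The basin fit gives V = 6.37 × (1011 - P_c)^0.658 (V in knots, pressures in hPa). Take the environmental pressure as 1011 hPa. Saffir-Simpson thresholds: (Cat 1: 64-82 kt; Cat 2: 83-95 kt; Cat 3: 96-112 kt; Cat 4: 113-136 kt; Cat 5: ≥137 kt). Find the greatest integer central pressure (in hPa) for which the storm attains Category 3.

949 hPa

Category 3 begins at V = 96 kt.
Required ΔP = (96/6.37)^(1/0.658) = 15.071^1.520 ≈ 61.73 hPa.
P_c ≤ 1011 − 61.73 = 949.27, so the highest integer P_c is 949 hPa.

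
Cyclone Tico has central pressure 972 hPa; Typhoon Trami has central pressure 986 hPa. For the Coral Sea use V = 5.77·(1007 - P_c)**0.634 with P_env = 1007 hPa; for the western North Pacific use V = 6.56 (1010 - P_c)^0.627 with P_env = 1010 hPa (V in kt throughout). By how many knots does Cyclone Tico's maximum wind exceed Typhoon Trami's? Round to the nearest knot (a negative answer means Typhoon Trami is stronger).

7 kt

Cyclone Tico: ΔP = 35; V ≈ 5.77 × 35^0.634 ≈ 54.97 kt.
Typhoon Trami: ΔP = 24; V ≈ 6.56 × 24^0.627 ≈ 48.12 kt.
Difference ≈ 54.97 − 48.12 = 6.85 → 7 kt.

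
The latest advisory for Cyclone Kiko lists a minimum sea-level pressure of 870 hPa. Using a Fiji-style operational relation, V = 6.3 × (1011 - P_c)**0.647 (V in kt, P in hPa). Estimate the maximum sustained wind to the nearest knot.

155 kt

ΔP = 1011 − 870 = 141 hPa.
141^0.647 ≈ 24.578.
V ≈ 6.3 × 24.578 ≈ 154.8 kt.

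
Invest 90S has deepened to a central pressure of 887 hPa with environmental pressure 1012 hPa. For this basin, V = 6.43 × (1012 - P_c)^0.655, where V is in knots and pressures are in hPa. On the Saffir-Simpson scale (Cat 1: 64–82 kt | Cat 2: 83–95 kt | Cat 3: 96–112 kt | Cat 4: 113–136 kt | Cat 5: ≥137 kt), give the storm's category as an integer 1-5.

ΔP = 1012 − 887 = 125 hPa.
V ≈ 6.43 × 125^0.655 = 6.43 × 23.63 ≈ 152 kt.
152 kt falls in the Category 5 band.

5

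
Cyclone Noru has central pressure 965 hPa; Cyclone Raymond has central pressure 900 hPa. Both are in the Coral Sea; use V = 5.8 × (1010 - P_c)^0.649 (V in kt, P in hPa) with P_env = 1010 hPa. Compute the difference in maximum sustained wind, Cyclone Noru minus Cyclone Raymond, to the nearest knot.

-54 kt

Cyclone Noru: ΔP = 45; V ≈ 5.8 × 45^0.649 ≈ 68.61 kt.
Cyclone Raymond: ΔP = 110; V ≈ 5.8 × 110^0.649 ≈ 122.54 kt.
Difference ≈ 68.61 − 122.54 = -53.93 → -54 kt.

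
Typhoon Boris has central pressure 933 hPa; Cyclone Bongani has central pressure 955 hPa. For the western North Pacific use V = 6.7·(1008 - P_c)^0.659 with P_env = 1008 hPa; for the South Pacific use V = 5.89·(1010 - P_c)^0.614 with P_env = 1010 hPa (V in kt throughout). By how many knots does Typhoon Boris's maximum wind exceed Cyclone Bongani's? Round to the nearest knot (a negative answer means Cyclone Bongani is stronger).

46 kt

Typhoon Boris: ΔP = 75; V ≈ 6.7 × 75^0.659 ≈ 115.28 kt.
Cyclone Bongani: ΔP = 55; V ≈ 5.89 × 55^0.614 ≈ 68.98 kt.
Difference ≈ 115.28 − 68.98 = 46.30 → 46 kt.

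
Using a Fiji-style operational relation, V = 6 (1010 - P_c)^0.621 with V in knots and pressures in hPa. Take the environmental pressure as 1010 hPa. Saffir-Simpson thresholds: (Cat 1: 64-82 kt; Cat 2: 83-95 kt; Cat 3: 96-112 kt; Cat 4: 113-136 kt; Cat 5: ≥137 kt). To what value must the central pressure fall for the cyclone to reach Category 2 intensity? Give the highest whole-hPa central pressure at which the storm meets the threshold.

941 hPa

Category 2 begins at V = 83 kt.
Required ΔP = (83/6)^(1/0.621) = 13.833^1.610 ≈ 68.75 hPa.
P_c ≤ 1010 − 68.75 = 941.25, so the highest integer P_c is 941 hPa.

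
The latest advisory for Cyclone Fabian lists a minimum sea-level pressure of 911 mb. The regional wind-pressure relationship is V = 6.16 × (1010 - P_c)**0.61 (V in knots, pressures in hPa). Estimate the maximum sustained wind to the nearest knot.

ΔP = 1010 − 911 = 99 mb.
99^0.61 ≈ 16.494.
V ≈ 6.16 × 16.494 ≈ 101.6 kt.

102 kt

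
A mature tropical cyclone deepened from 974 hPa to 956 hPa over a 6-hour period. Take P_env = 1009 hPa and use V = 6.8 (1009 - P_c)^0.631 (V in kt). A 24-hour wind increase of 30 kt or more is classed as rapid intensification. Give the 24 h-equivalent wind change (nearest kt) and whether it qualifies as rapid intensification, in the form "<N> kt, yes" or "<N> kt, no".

77 kt, yes

V₁: ΔP = 35, V ≈ 6.8 × 35^0.631 ≈ 64.09 kt.
V₂: ΔP = 53, V ≈ 6.8 × 53^0.631 ≈ 83.28 kt.
ΔV over 6 h = 19.19 kt → 24 h equivalent = 19.19 × 24/6 ≈ 76.76 kt.
77 kt ≥ 30 kt ⇒ rapid intensification.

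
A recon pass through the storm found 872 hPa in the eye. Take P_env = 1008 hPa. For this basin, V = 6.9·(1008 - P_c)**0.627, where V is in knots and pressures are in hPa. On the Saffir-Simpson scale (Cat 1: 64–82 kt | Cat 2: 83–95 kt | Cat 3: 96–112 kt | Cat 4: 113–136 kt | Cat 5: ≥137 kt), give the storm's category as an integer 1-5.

ΔP = 1008 − 872 = 136 hPa.
V ≈ 6.9 × 136^0.627 = 6.9 × 21.76 ≈ 150 kt.
150 kt falls in the Category 5 band.

5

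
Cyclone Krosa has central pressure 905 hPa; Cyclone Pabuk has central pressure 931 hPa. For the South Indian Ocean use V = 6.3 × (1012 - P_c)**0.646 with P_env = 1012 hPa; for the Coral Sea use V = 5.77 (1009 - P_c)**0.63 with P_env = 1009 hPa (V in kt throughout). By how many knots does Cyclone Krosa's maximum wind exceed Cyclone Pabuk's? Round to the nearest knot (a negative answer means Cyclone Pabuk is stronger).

Cyclone Krosa: ΔP = 107; V ≈ 6.3 × 107^0.646 ≈ 128.92 kt.
Cyclone Pabuk: ΔP = 78; V ≈ 5.77 × 78^0.63 ≈ 89.78 kt.
Difference ≈ 128.92 − 89.78 = 39.14 → 39 kt.

39 kt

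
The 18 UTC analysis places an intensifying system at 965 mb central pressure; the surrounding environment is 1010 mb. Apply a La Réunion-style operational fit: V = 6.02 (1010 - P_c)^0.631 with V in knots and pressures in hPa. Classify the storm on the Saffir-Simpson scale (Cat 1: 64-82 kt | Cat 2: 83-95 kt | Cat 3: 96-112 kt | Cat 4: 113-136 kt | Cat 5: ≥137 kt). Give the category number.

1

ΔP = 1010 − 965 = 45 mb.
V ≈ 6.02 × 45^0.631 = 6.02 × 11.05 ≈ 66 kt.
66 kt falls in the Category 1 band.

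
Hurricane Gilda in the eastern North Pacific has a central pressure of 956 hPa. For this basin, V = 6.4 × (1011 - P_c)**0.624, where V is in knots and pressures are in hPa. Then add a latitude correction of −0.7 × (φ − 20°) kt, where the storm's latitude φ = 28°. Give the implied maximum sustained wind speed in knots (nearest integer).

72 kt

ΔP = 1011 − 956 = 55 hPa.
55^0.624 ≈ 12.190.
V ≈ 6.4 × 12.190 ≈ 78.0 kt.
Latitude correction: −0.7 × (28 − 20) = -5.6 kt.
Corrected V ≈ 72.4 kt → 72 kt.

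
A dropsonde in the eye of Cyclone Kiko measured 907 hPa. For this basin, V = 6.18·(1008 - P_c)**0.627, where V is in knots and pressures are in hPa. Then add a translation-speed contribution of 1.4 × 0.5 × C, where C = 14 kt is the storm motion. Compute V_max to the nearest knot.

121 kt

ΔP = 1008 − 907 = 101 hPa.
101^0.627 ≈ 18.060.
V ≈ 6.18 × 18.060 ≈ 111.6 kt.
Translation term: 1.4 × 0.5 × 14 = 9.8 kt.
Corrected V ≈ 121.4 kt → 121 kt.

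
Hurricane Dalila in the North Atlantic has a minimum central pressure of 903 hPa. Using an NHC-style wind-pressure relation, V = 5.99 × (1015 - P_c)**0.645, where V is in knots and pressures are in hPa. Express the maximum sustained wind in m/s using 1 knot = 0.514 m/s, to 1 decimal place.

64.6 m/s

ΔP = 1015 − 903 = 112 hPa.
V ≈ 5.99 × 112^0.645 = 5.99 × 20.977 ≈ 125.653 kt.
125.653 × 0.514 ≈ 64.59 m/s → 64.6 m/s.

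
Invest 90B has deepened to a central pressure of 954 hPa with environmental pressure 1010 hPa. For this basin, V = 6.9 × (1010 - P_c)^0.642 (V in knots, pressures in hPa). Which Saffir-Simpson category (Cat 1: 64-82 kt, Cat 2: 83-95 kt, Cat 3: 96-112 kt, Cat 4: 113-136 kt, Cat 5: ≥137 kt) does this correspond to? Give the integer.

ΔP = 1010 − 954 = 56 hPa.
V ≈ 6.9 × 56^0.642 = 6.9 × 13.25 ≈ 91 kt.
91 kt falls in the Category 2 band.

2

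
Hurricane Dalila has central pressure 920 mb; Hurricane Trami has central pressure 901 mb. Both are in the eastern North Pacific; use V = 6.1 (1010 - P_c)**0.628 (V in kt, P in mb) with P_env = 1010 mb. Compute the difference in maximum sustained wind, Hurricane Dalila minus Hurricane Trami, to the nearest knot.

-13 kt

Hurricane Dalila: ΔP = 90; V ≈ 6.1 × 90^0.628 ≈ 102.94 kt.
Hurricane Trami: ΔP = 109; V ≈ 6.1 × 109^0.628 ≈ 116.10 kt.
Difference ≈ 102.94 − 116.10 = -13.16 → -13 kt.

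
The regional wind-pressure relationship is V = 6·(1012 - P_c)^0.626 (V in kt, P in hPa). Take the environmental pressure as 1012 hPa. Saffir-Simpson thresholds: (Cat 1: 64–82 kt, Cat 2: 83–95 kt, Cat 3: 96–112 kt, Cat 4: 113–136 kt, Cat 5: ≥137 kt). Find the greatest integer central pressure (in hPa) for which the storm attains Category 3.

928 hPa

Category 3 begins at V = 96 kt.
Required ΔP = (96/6)^(1/0.626) = 16.000^1.597 ≈ 83.85 hPa.
P_c ≤ 1012 − 83.85 = 928.15, so the highest integer P_c is 928 hPa.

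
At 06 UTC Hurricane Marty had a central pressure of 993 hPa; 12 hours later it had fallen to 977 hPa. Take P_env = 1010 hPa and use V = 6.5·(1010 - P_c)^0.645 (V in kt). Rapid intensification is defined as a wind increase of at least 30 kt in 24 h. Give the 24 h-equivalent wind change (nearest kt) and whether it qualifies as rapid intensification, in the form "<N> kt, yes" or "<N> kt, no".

V₁: ΔP = 17, V ≈ 6.5 × 17^0.645 ≈ 40.42 kt.
V₂: ΔP = 33, V ≈ 6.5 × 33^0.645 ≈ 61.99 kt.
ΔV over 12 h = 21.57 kt → 24 h equivalent = 21.57 × 24/12 ≈ 43.14 kt.
43 kt ≥ 30 kt ⇒ rapid intensification.

43 kt, yes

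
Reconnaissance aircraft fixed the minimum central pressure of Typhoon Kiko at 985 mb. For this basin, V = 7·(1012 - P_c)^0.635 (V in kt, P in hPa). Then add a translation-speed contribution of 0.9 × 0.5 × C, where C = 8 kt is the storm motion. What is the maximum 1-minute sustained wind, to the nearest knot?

60 kt

ΔP = 1012 − 985 = 27 mb.
27^0.635 ≈ 8.108.
V ≈ 7 × 8.108 ≈ 56.8 kt.
Translation term: 0.9 × 0.5 × 8 = 3.6 kt.
Corrected V ≈ 60.4 kt → 60 kt.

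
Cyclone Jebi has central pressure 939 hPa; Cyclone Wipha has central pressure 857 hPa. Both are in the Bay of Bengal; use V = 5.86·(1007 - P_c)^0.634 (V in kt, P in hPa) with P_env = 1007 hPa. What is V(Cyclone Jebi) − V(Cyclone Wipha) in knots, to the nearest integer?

-55 kt

Cyclone Jebi: ΔP = 68; V ≈ 5.86 × 68^0.634 ≈ 85.06 kt.
Cyclone Wipha: ΔP = 150; V ≈ 5.86 × 150^0.634 ≈ 140.46 kt.
Difference ≈ 85.06 − 140.46 = -55.40 → -55 kt.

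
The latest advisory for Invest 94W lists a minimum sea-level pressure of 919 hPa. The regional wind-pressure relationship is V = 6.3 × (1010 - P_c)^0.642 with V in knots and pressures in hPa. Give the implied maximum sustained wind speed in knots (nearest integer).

114 kt

ΔP = 1010 − 919 = 91 hPa.
91^0.642 ≈ 18.101.
V ≈ 6.3 × 18.101 ≈ 114.0 kt.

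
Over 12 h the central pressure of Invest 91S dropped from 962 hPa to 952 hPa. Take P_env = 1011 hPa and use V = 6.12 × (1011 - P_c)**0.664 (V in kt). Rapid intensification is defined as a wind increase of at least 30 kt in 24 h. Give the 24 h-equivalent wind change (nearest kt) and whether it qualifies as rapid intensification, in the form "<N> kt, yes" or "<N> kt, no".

21 kt, no

V₁: ΔP = 49, V ≈ 6.12 × 49^0.664 ≈ 81.10 kt.
V₂: ΔP = 59, V ≈ 6.12 × 59^0.664 ≈ 91.75 kt.
ΔV over 12 h = 10.65 kt → 24 h equivalent = 10.65 × 24/12 ≈ 21.30 kt.
21 kt < 30 kt ⇒ not rapid intensification.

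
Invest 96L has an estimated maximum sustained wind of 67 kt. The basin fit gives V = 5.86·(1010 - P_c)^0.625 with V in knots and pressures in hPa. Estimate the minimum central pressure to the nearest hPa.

961 hPa

ΔP = (V / 5.86)^(1/0.625) = (67/5.86)^1.600.
67/5.86 = 11.433; 11.433^1.600 ≈ 49.33 hPa.
P_c = 1010 − 49.33 = 960.67 ≈ 961 hPa.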